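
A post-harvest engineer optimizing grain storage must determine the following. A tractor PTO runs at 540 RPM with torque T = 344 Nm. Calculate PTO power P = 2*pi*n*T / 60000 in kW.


P = 2*pi*n*T / 60000
  = 2*pi * 540 * 344 / 60000
  = 1167164.50 / 60000
  = 19.45 kW


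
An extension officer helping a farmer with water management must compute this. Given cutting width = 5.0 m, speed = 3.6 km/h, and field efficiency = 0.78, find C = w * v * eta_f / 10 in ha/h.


C = w * v * eta_f / 10
  = 5.0 * 3.6 * 0.78 / 10
  = 14.04 / 10
  = 1.40 ha/h


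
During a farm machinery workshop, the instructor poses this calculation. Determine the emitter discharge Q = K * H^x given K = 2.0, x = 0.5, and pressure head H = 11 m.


Q = K * H^x
  = 2.0 * 11^0.5
  = 2.0 * 3.3166
  = 6.63 L/h


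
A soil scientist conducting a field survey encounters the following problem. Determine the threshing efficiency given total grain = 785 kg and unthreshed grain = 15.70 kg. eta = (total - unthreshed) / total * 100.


eta = (total - unthreshed) / total * 100
    = (785 - 15.70) / 785 * 100
    = 769.30 / 785 * 100
    = 98%


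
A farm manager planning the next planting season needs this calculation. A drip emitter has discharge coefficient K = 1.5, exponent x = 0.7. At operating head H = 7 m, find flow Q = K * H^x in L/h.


Q = K * H^x
  = 1.5 * 7^0.7
  = 1.5 * 3.9045
  = 5.86 L/h


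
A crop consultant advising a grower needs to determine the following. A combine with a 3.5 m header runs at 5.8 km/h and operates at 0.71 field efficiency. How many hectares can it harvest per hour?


C = w * v * eta_f / 10
  = 3.5 * 5.8 * 0.71 / 10
  = 14.41 / 10
  = 1.44 ha/h


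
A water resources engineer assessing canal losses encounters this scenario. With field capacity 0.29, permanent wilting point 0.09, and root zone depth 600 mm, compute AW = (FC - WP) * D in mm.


AW = (FC - WP) * D
   = (0.29 - 0.09) * 600
   = 0.20 * 600
   = 120 mm


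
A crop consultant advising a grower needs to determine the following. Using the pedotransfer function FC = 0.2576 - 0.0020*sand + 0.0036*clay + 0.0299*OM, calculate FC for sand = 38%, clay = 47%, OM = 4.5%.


FC = 0.2576 - 0.0020*38 + 0.0036*47 + 0.0299*4.5
   = 0.2576 - 0.0760 + 0.1692 + 0.1346
   = 0.4854


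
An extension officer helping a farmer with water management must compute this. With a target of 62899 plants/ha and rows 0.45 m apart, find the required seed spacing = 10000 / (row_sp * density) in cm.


spacing = 10000 / (row_sp * density)
        = 10000 / (0.45 * 62899)
        = 10000 / 28304.55
        = 0.35330 m = 35.33 cm


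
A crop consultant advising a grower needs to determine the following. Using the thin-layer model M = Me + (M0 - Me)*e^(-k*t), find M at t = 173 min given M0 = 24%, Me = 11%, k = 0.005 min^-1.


M = Me + (M0 - Me) * e^(-k*t)
  = 11 + (24 - 11) * e^(-0.005*173)
  = 11 + 13 * e^(-0.865)
  = 11 + 13 * 0.42105
  = 11 + 5.4737
  = 16.47%


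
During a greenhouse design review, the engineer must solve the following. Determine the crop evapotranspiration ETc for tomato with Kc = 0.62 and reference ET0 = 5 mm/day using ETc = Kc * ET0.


ETc = Kc * ET0
    = 0.62 * 5
    = 3.10 mm/day


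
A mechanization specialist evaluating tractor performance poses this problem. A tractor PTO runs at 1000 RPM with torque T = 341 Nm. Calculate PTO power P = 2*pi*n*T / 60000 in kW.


P = 2*pi*n*T / 60000
  = 2*pi * 1000 * 341 / 60000
  = 2142566.19 / 60000
  = 35.71 kW


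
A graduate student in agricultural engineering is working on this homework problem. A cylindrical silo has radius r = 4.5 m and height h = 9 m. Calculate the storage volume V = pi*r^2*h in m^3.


V = pi * r^2 * h
  = pi * 4.5^2 * 9
  = pi * 20.25 * 9
  = 572.56 m^3


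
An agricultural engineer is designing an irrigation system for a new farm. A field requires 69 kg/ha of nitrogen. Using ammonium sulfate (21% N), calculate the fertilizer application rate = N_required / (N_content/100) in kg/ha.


Rate = N_required / (N_content / 100)
     = 69 / (21 / 100)
     = 69 / 0.21
     = 328.57 kg/ha


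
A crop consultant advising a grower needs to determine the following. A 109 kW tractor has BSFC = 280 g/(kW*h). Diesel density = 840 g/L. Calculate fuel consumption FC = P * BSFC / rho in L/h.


FC = P * BSFC / rho_fuel
   = 109 * 280 / 840
   = 30520 / 840
   = 36.33 L/h


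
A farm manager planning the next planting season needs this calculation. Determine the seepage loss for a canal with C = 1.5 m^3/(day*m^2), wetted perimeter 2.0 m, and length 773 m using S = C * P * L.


S = C * P * L
  = 1.5 * 2.0 * 773
  = 2319 m^3/day


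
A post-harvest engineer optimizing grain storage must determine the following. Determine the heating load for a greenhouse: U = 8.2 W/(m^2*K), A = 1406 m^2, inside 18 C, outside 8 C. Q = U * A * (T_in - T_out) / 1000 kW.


dT = 18 - (8) = 10 K
Q = U * A * dT
  = 8.2 * 1406 * 10
  = 115292 W = 115.29 kW


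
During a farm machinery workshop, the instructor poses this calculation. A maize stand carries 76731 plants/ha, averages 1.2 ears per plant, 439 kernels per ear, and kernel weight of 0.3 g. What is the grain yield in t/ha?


Y = density * ears * kernels * kw
  = 76731 * 1.2 * 439 * 0.3 g/ha
  = 12126567.24 g/ha
  = 12126.57 kg/ha = 12.13 t/ha


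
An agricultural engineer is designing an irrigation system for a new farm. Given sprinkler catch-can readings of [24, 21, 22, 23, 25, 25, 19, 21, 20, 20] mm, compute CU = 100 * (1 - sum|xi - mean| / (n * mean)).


xbar = 220 / 10 = 22
sum|xi - xbar| = 18
CU = 100 * (1 - 18 / (10 * 22))
   = 100 * (1 - 0.0818)
   = 91.82%


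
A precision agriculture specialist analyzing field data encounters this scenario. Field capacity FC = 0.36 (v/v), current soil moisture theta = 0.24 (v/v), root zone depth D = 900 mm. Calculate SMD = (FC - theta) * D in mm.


SMD = (FC - theta) * D
    = (0.36 - 0.24) * 900
    = 0.120 * 900
    = 108 mm


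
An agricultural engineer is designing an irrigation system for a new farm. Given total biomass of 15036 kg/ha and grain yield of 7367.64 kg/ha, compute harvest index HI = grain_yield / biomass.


HI = grain_yield / biomass
   = 7367.64 / 15036
   = 0.49


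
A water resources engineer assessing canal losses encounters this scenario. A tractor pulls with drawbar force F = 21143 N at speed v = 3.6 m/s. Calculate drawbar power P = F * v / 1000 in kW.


P = F * v / 1000
  = 21143 * 3.6 / 1000
  = 76114.80 / 1000
  = 76.11 kW


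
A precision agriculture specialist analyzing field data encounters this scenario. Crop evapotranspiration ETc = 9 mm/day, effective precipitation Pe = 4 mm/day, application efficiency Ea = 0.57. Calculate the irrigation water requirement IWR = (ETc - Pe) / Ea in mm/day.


IWR = (ETc - Pe) / Ea
    = (9 - 4) / 0.57
    = 5 / 0.57
    = 8.77 mm/day


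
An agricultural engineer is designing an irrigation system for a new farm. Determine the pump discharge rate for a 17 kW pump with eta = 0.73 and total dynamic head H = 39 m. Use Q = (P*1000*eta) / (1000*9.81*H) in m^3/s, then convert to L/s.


Q = (P * 1000 * eta) / (rho * g * H)
  = (17 * 1000 * 0.73) / (1000 * 9.81 * 39)
  = 12410 / 382590
  = 0.03244 m^3/s = 32.44 L/s


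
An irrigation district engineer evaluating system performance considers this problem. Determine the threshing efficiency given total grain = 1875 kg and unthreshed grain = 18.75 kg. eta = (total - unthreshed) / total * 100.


eta = (total - unthreshed) / total * 100
    = (1875 - 18.75) / 1875 * 100
    = 1856.25 / 1875 * 100
    = 99%


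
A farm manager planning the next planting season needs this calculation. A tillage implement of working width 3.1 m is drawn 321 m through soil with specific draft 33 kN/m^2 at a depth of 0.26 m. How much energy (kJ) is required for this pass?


E = k * d * w * L
  = 33 * 0.26 * 3.1 * 321
  = 8537.96 kJ


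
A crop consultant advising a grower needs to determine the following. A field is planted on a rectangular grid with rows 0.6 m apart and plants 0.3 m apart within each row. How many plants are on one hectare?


D = 10000 / (row_sp * plant_sp)
  = 10000 / (0.6 * 0.3)
  = 10000 / 0.1800
  = 55555.56 plants/ha


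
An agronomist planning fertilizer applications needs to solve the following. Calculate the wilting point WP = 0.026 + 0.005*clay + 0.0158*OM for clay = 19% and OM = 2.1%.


WP = 0.026 + 0.005*19 + 0.0158*2.1
   = 0.026 + 0.0950 + 0.0332
   = 0.1542


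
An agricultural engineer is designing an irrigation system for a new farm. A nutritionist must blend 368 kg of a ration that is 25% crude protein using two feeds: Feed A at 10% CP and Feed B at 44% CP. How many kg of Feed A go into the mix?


parts_A = CP_b - target = 44 - 25 = 19
parts_B = target - CP_a = 25 - 10 = 15
total_parts = 19 + 15 = 34
Feed A = 368 * 19 / 34 = 205.65 kg
Feed B = 368 * 15 / 34 = 162.35 kg

205.65 kg


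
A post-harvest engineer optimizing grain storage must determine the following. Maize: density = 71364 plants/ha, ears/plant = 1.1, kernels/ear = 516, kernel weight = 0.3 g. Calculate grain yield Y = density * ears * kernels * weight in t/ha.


Y = density * ears * kernels * kw
  = 71364 * 1.1 * 516 * 0.3 g/ha
  = 12151861.92 g/ha
  = 12151.86 kg/ha = 12.15 t/ha


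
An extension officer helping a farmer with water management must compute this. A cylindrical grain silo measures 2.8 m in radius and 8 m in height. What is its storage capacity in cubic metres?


V = pi * r^2 * h
  = pi * 2.8^2 * 8
  = pi * 7.84 * 8
  = 197.04 m^3


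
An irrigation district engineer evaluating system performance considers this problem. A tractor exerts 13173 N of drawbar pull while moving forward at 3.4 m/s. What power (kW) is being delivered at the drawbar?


P = F * v / 1000
  = 13173 * 3.4 / 1000
  = 44788.20 / 1000
  = 44.79 kW


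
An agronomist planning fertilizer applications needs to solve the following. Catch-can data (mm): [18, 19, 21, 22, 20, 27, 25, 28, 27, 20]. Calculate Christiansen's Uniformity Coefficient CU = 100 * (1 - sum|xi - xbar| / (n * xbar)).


xbar = 227 / 10 = 22.700
sum|xi - xbar| = 32.400
CU = 100 * (1 - 32.400 / (10 * 22.700))
   = 100 * (1 - 0.1427)
   = 85.73%


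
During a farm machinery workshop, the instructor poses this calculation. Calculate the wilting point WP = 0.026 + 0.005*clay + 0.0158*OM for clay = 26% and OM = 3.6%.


WP = 0.026 + 0.005*26 + 0.0158*3.6
   = 0.026 + 0.1300 + 0.0569
   = 0.2129


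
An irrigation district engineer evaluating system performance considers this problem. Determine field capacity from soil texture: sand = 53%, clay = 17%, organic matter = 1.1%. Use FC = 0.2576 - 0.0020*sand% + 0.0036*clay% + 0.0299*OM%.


FC = 0.2576 - 0.0020*53 + 0.0036*17 + 0.0299*1.1
   = 0.2576 - 0.1060 + 0.0612 + 0.0329
   = 0.2457


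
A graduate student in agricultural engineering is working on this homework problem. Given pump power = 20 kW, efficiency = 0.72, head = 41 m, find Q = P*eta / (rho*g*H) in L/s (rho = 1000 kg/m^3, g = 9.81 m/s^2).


Q = (P * 1000 * eta) / (rho * g * H)
  = (20 * 1000 * 0.72) / (1000 * 9.81 * 41)
  = 14400 / 402210
  = 0.03580 m^3/s = 35.80 L/s


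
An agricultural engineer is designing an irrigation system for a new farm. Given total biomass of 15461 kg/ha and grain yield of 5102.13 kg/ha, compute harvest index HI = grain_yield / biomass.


HI = grain_yield / biomass
   = 5102.13 / 15461
   = 0.33


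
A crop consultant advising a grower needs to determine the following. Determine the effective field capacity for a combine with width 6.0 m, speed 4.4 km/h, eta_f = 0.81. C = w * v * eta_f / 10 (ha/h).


C = w * v * eta_f / 10
  = 6.0 * 4.4 * 0.81 / 10
  = 21.38 / 10
  = 2.14 ha/h


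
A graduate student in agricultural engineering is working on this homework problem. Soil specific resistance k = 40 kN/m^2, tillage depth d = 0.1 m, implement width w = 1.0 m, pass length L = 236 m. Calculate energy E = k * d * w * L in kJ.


E = k * d * w * L
  = 40 * 0.1 * 1.0 * 236
  = 944 kJ


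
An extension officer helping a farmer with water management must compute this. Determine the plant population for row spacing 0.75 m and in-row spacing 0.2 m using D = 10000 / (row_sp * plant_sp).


D = 10000 / (row_sp * plant_sp)
  = 10000 / (0.75 * 0.2)
  = 10000 / 0.1500
  = 66666.67 plants/ha


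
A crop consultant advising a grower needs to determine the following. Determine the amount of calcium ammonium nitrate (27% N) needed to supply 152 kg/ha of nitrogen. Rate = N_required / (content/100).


Rate = N_required / (N_content / 100)
     = 152 / (27 / 100)
     = 152 / 0.27
     = 562.96 kg/ha


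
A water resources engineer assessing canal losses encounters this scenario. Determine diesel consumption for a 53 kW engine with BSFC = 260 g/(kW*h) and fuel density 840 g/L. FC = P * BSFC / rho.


FC = P * BSFC / rho_fuel
   = 53 * 260 / 840
   = 13780 / 840
   = 16.40 L/h


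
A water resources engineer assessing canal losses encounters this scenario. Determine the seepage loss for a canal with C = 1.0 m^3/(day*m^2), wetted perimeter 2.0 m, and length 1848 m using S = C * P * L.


S = C * P * L
  = 1.0 * 2.0 * 1848
  = 3696 m^3/day


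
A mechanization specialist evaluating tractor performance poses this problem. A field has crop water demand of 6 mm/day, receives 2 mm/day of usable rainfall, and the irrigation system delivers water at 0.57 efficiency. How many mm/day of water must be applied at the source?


IWR = (ETc - Pe) / Ea
    = (6 - 2) / 0.57
    = 4 / 0.57
    = 7.02 mm/day


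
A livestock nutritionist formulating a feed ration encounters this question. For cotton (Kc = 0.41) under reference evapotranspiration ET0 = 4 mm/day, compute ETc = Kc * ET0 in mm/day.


ETc = Kc * ET0
    = 0.41 * 4
    = 1.64 mm/day


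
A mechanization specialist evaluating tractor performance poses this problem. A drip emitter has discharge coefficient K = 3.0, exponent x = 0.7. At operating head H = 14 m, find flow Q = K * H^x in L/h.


Q = K * H^x
  = 3.0 * 14^0.7
  = 3.0 * 6.3429
  = 19.03 L/h


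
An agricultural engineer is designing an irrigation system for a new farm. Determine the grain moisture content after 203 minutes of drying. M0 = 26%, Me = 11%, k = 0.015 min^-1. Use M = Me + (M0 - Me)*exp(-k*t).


M = Me + (M0 - Me) * e^(-k*t)
  = 11 + (26 - 11) * e^(-0.015*203)
  = 11 + 15 * e^(-3.045)
  = 11 + 15 * 0.04760
  = 11 + 0.7139
  = 11.71%


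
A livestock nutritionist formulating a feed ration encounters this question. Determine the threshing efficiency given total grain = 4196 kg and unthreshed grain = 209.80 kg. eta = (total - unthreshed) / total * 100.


eta = (total - unthreshed) / total * 100
    = (4196 - 209.80) / 4196 * 100
    = 3986.20 / 4196 * 100
    = 95%


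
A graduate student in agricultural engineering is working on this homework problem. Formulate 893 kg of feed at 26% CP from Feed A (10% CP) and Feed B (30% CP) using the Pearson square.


parts_A = CP_b - target = 30 - 26 = 4
parts_B = target - CP_a = 26 - 10 = 16
total_parts = 4 + 16 = 20
Feed A = 893 * 4 / 20 = 178.60 kg
Feed B = 893 * 16 / 20 = 714.40 kg

178.60 kg


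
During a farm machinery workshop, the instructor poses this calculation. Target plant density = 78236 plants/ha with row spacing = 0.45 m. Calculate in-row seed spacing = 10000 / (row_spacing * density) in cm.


spacing = 10000 / (row_sp * density)
        = 10000 / (0.45 * 78236)
        = 10000 / 35206.20
        = 0.28404 m = 28.40 cm


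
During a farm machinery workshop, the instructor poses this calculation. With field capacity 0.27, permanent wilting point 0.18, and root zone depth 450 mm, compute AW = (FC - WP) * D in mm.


AW = (FC - WP) * D
   = (0.27 - 0.18) * 450
   = 0.09 * 450
   = 40.50 mm


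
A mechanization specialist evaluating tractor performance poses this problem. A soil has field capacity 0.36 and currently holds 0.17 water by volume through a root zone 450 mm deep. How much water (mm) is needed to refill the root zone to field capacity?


SMD = (FC - theta) * D
    = (0.36 - 0.17) * 450
    = 0.190 * 450
    = 85.50 mm


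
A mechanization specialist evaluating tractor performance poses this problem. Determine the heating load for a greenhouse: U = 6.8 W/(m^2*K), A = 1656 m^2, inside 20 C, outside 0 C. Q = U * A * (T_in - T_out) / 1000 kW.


dT = 20 - (0) = 20 K
Q = U * A * dT
  = 6.8 * 1656 * 20
  = 225216 W = 225.22 kW


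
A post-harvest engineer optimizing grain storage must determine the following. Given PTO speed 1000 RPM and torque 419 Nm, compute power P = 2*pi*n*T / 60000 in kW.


P = 2*pi*n*T / 60000
  = 2*pi * 1000 * 419 / 60000
  = 2632654.64 / 60000
  = 43.88 kW


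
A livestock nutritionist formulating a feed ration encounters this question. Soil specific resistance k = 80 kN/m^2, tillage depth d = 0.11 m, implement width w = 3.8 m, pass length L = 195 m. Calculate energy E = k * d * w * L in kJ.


E = k * d * w * L
  = 80 * 0.11 * 3.8 * 195
  = 6520.80 kJ


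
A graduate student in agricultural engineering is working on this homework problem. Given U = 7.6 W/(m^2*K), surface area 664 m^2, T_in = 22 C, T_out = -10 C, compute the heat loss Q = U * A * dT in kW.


dT = 22 - (-10) = 32 K
Q = U * A * dT
  = 7.6 * 664 * 32
  = 161484.80 W = 161.48 kW


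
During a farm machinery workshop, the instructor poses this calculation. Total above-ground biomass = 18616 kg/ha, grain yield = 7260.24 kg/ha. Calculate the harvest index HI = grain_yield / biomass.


HI = grain_yield / biomass
   = 7260.24 / 18616
   = 0.39


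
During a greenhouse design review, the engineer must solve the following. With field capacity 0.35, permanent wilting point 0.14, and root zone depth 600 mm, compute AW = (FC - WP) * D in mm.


AW = (FC - WP) * D
   = (0.35 - 0.14) * 600
   = 0.21 * 600
   = 126 mm


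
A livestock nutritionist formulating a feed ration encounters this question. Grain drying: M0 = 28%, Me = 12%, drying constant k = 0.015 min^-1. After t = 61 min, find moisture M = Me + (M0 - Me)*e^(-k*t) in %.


M = Me + (M0 - Me) * e^(-k*t)
  = 12 + (28 - 12) * e^(-0.015*61)
  = 12 + 16 * e^(-0.915)
  = 12 + 16 * 0.40052
  = 12 + 6.4083
  = 18.41%


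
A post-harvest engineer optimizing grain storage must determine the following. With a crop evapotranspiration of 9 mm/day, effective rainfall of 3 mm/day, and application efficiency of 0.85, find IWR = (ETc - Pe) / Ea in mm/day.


IWR = (ETc - Pe) / Ea
    = (9 - 3) / 0.85
    = 6 / 0.85
    = 7.06 mm/day


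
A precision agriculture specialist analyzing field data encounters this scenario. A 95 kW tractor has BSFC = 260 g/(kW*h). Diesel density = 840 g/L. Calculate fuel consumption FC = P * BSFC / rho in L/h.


FC = P * BSFC / rho_fuel
   = 95 * 260 / 840
   = 24700 / 840
   = 29.40 L/h


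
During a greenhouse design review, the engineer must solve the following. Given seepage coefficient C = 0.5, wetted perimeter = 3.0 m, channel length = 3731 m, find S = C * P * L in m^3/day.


S = C * P * L
  = 0.5 * 3.0 * 3731
  = 5596.50 m^3/day


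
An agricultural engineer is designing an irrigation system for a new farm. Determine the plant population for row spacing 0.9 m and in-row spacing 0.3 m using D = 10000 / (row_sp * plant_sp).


D = 10000 / (row_sp * plant_sp)
  = 10000 / (0.9 * 0.3)
  = 10000 / 0.2700
  = 37037.04 plants/ha


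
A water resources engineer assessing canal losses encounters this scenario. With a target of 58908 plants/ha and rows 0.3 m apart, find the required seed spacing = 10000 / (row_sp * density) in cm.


spacing = 10000 / (row_sp * density)
        = 10000 / (0.3 * 58908)
        = 10000 / 17672.40
        = 0.56585 m = 56.59 cm


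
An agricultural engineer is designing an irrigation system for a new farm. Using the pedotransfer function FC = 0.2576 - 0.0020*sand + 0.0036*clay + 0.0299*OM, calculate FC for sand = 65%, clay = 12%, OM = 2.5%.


FC = 0.2576 - 0.0020*65 + 0.0036*12 + 0.0299*2.5
   = 0.2576 - 0.1300 + 0.0432 + 0.0748
   = 0.2456


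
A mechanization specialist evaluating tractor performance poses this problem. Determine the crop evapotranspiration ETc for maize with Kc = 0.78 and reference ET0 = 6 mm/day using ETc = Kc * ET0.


ETc = Kc * ET0
    = 0.78 * 6
    = 4.68 mm/day


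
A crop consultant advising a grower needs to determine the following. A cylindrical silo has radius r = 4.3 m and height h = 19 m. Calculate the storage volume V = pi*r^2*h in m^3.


V = pi * r^2 * h
  = pi * 4.3^2 * 19
  = pi * 18.49 * 19
  = 1103.67 m^3


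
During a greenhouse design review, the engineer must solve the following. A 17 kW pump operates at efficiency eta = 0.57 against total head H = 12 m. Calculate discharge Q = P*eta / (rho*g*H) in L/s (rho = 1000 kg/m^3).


Q = (P * 1000 * eta) / (rho * g * H)
  = (17 * 1000 * 0.57) / (1000 * 9.81 * 12)
  = 9690 / 117720
  = 0.08231 m^3/s = 82.31 L/s


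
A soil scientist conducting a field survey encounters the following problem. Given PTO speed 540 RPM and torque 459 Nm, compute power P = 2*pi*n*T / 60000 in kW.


P = 2*pi*n*T / 60000
  = 2*pi * 540 * 459 / 60000
  = 1557350.31 / 60000
  = 25.96 kW


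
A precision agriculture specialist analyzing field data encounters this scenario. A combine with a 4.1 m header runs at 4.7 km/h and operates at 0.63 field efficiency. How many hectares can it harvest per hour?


C = w * v * eta_f / 10
  = 4.1 * 4.7 * 0.63 / 10
  = 12.14 / 10
  = 1.21 ha/h


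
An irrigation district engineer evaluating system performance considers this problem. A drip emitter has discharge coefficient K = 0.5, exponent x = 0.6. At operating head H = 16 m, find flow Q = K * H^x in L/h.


Q = K * H^x
  = 0.5 * 16^0.6
  = 0.5 * 5.2780
  = 2.64 L/h


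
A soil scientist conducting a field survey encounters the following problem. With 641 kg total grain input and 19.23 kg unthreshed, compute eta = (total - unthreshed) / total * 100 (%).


eta = (total - unthreshed) / total * 100
    = (641 - 19.23) / 641 * 100
    = 621.77 / 641 * 100
    = 97%


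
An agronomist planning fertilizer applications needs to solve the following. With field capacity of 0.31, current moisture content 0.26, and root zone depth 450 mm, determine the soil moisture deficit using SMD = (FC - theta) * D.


SMD = (FC - theta) * D
    = (0.31 - 0.26) * 450
    = 0.050 * 450
    = 22.50 mm


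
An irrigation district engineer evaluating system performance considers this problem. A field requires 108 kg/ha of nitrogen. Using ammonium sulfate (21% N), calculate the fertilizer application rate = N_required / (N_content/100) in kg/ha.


Rate = N_required / (N_content / 100)
     = 108 / (21 / 100)
     = 108 / 0.21
     = 514.29 kg/ha


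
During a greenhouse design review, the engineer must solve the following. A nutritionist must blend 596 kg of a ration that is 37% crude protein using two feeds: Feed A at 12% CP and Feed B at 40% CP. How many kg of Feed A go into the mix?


parts_A = CP_b - target = 40 - 37 = 3
parts_B = target - CP_a = 37 - 12 = 25
total_parts = 3 + 25 = 28
Feed A = 596 * 3 / 28 = 63.86 kg
Feed B = 596 * 25 / 28 = 532.14 kg

63.86 kg


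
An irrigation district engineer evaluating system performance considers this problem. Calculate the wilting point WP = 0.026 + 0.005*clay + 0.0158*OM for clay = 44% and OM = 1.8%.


WP = 0.026 + 0.005*44 + 0.0158*1.8
   = 0.026 + 0.2200 + 0.0284
   = 0.2744


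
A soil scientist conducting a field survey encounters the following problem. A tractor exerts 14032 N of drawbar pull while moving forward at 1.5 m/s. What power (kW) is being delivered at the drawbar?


P = F * v / 1000
  = 14032 * 1.5 / 1000
  = 21048 / 1000
  = 21.05 kW


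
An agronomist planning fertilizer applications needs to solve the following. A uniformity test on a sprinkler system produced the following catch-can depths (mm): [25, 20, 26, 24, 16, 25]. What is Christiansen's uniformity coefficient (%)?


xbar = 136 / 6 = 22.667
sum|xi - xbar| = 18.667
CU = 100 * (1 - 18.667 / (6 * 22.667))
   = 100 * (1 - 0.1373)
   = 86.27%


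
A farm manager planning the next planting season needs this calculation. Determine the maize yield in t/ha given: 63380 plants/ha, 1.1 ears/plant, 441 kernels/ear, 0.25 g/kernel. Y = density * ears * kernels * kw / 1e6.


Y = density * ears * kernels * kw
  = 63380 * 1.1 * 441 * 0.25 g/ha
  = 7686409.50 g/ha
  = 7686.41 kg/ha = 7.69 t/ha


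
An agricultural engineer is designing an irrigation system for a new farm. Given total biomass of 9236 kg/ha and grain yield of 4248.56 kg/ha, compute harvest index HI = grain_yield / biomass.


HI = grain_yield / biomass
   = 4248.56 / 9236
   = 0.46


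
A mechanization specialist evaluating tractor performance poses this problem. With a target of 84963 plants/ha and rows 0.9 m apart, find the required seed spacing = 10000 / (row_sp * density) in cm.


spacing = 10000 / (row_sp * density)
        = 10000 / (0.9 * 84963)
        = 10000 / 76466.70
        = 0.13078 m = 13.08 cm


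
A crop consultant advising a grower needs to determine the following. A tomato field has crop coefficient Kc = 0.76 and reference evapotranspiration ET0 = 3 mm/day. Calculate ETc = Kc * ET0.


ETc = Kc * ET0
    = 0.76 * 3
    = 2.28 mm/day


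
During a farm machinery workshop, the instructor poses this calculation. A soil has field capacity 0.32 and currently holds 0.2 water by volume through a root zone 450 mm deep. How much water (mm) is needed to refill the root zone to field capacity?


SMD = (FC - theta) * D
    = (0.32 - 0.2) * 450
    = 0.120 * 450
    = 54 mm


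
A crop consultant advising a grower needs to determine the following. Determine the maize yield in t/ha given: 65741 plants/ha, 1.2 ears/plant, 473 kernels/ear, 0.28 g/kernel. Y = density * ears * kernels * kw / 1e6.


Y = density * ears * kernels * kw
  = 65741 * 1.2 * 473 * 0.28 g/ha
  = 10448085.65 g/ha
  = 10448.09 kg/ha = 10.45 t/ha


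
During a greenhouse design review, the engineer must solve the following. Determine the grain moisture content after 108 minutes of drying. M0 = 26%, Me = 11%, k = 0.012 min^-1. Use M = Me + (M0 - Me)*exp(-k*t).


M = Me + (M0 - Me) * e^(-k*t)
  = 11 + (26 - 11) * e^(-0.012*108)
  = 11 + 15 * e^(-1.296)
  = 11 + 15 * 0.27362
  = 11 + 4.1044
  = 15.10%


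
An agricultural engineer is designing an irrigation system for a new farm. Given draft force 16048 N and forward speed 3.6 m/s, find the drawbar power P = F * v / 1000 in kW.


P = F * v / 1000
  = 16048 * 3.6 / 1000
  = 57772.80 / 1000
  = 57.77 kW


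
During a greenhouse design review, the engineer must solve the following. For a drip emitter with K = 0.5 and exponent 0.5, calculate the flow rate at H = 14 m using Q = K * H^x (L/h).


Q = K * H^x
  = 0.5 * 14^0.5
  = 0.5 * 3.7417
  = 1.87 L/h


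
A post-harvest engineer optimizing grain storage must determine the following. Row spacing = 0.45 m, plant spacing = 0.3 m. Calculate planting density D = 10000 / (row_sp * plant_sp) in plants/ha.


D = 10000 / (row_sp * plant_sp)
  = 10000 / (0.45 * 0.3)
  = 10000 / 0.1350
  = 74074.07 plants/ha


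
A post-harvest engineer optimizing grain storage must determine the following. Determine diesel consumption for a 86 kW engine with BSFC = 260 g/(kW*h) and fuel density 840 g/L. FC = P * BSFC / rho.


FC = P * BSFC / rho_fuel
   = 86 * 260 / 840
   = 22360 / 840
   = 26.62 L/h


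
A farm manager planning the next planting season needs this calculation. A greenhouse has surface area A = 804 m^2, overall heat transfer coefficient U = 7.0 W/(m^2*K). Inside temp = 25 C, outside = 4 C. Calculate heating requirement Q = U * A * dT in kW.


dT = 25 - (4) = 21 K
Q = U * A * dT
  = 7.0 * 804 * 21
  = 118188 W = 118.19 kW


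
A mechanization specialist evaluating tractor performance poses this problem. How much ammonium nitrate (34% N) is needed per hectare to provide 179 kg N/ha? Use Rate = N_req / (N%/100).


Rate = N_required / (N_content / 100)
     = 179 / (34 / 100)
     = 179 / 0.34
     = 526.47 kg/ha


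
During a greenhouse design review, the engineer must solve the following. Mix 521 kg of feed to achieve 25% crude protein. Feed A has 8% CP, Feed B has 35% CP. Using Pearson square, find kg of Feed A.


parts_A = CP_b - target = 35 - 25 = 10
parts_B = target - CP_a = 25 - 8 = 17
total_parts = 10 + 17 = 27
Feed A = 521 * 10 / 27 = 192.96 kg
Feed B = 521 * 17 / 27 = 328.04 kg

192.96 kg


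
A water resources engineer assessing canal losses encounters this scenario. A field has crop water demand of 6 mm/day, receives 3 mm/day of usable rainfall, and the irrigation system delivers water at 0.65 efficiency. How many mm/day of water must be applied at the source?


IWR = (ETc - Pe) / Ea
    = (6 - 3) / 0.65
    = 3 / 0.65
    = 4.62 mm/day


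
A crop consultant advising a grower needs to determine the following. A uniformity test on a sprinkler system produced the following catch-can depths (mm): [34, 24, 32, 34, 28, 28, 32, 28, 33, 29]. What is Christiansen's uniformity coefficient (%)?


xbar = 302 / 10 = 30.200
sum|xi - xbar| = 28
CU = 100 * (1 - 28 / (10 * 30.200))
   = 100 * (1 - 0.0927)
   = 90.73%


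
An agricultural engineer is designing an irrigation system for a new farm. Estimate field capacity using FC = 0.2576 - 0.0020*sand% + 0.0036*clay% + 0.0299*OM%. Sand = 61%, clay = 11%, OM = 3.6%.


FC = 0.2576 - 0.0020*61 + 0.0036*11 + 0.0299*3.6
   = 0.2576 - 0.1220 + 0.0396 + 0.1076
   = 0.2828


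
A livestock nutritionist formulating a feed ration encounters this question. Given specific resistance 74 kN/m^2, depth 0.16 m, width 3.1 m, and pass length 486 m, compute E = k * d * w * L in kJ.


E = k * d * w * L
  = 74 * 0.16 * 3.1 * 486
  = 17838.14 kJ


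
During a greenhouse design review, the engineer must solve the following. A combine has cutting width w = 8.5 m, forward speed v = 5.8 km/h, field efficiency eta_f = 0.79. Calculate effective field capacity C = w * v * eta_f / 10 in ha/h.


C = w * v * eta_f / 10
  = 8.5 * 5.8 * 0.79 / 10
  = 38.95 / 10
  = 3.89 ha/h


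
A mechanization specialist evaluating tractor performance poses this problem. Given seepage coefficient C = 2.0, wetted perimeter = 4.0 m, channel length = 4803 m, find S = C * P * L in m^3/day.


S = C * P * L
  = 2.0 * 4.0 * 4803
  = 38424 m^3/day


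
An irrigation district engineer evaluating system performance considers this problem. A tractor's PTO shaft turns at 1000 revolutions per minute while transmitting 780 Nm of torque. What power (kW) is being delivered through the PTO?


P = 2*pi*n*T / 60000
  = 2*pi * 1000 * 780 / 60000
  = 4900884.54 / 60000
  = 81.68 kW


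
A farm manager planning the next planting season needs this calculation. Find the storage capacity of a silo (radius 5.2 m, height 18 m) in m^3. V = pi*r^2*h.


V = pi * r^2 * h
  = pi * 5.2^2 * 18
  = pi * 27.04 * 18
  = 1529.08 m^3


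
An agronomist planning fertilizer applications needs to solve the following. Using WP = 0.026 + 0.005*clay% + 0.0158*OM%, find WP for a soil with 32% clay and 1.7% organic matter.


WP = 0.026 + 0.005*32 + 0.0158*1.7
   = 0.026 + 0.1600 + 0.0269
   = 0.2129


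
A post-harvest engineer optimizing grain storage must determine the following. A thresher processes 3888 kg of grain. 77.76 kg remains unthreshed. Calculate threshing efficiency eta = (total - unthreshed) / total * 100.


eta = (total - unthreshed) / total * 100
    = (3888 - 77.76) / 3888 * 100
    = 3810.24 / 3888 * 100
    = 98%


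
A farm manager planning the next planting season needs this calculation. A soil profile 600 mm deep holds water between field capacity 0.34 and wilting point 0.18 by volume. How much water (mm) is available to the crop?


AW = (FC - WP) * D
   = (0.34 - 0.18) * 600
   = 0.16 * 600
   = 96 mm


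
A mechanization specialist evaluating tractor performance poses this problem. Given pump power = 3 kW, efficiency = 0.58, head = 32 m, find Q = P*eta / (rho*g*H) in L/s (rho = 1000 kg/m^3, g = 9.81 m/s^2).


Q = (P * 1000 * eta) / (rho * g * H)
  = (3 * 1000 * 0.58) / (1000 * 9.81 * 32)
  = 1740 / 313920
  = 0.00554 m^3/s = 5.54 L/s


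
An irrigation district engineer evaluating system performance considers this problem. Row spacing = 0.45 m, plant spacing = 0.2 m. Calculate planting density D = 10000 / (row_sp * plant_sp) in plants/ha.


D = 10000 / (row_sp * plant_sp)
  = 10000 / (0.45 * 0.2)
  = 10000 / 0.0900
  = 111111.11 plants/ha


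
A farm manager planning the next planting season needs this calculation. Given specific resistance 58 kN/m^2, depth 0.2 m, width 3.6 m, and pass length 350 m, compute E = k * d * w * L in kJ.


E = k * d * w * L
  = 58 * 0.2 * 3.6 * 350
  = 14616 kJ


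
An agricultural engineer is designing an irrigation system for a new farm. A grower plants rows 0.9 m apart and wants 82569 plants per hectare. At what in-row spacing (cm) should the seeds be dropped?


spacing = 10000 / (row_sp * density)
        = 10000 / (0.9 * 82569)
        = 10000 / 74312.10
        = 0.13457 m = 13.46 cm


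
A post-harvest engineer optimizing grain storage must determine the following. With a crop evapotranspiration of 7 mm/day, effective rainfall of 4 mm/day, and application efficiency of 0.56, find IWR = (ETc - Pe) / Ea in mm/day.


IWR = (ETc - Pe) / Ea
    = (7 - 4) / 0.56
    = 3 / 0.56
    = 5.36 mm/day


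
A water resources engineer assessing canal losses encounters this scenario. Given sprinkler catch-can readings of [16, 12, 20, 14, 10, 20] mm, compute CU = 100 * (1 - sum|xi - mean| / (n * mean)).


xbar = 92 / 6 = 15.333
sum|xi - xbar| = 20
CU = 100 * (1 - 20 / (6 * 15.333))
   = 100 * (1 - 0.2174)
   = 78.26%


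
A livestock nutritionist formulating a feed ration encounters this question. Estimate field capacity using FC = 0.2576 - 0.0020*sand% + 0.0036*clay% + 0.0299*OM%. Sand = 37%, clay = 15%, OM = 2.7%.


FC = 0.2576 - 0.0020*37 + 0.0036*15 + 0.0299*2.7
   = 0.2576 - 0.0740 + 0.0540 + 0.0807
   = 0.3183


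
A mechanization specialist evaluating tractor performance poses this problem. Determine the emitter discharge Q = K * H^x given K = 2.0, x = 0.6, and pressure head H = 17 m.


Q = K * H^x
  = 2.0 * 17^0.6
  = 2.0 * 5.4736
  = 10.95 L/h


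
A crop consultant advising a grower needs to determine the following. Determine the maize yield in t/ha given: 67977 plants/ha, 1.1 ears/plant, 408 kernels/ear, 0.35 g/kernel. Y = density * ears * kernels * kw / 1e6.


Y = density * ears * kernels * kw
  = 67977 * 1.1 * 408 * 0.35 g/ha
  = 10677827.16 g/ha
  = 10677.83 kg/ha = 10.68 t/ha


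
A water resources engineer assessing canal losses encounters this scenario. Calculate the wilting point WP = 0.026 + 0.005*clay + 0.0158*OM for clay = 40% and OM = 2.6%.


WP = 0.026 + 0.005*40 + 0.0158*2.6
   = 0.026 + 0.2000 + 0.0411
   = 0.2671


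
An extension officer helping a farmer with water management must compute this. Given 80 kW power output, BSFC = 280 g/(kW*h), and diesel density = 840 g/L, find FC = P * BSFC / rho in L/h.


FC = P * BSFC / rho_fuel
   = 80 * 280 / 840
   = 22400 / 840
   = 26.67 L/h


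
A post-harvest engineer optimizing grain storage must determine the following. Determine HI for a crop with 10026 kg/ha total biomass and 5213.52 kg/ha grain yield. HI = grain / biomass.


HI = grain_yield / biomass
   = 5213.52 / 10026
   = 0.52


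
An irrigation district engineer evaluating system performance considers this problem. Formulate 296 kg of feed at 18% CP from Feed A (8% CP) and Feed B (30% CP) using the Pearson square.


parts_A = CP_b - target = 30 - 18 = 12
parts_B = target - CP_a = 18 - 8 = 10
total_parts = 12 + 10 = 22
Feed A = 296 * 12 / 22 = 161.45 kg
Feed B = 296 * 10 / 22 = 134.55 kg

161.45 kg


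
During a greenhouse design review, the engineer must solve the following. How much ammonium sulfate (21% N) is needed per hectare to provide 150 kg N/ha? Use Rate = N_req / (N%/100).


Rate = N_required / (N_content / 100)
     = 150 / (21 / 100)
     = 150 / 0.21
     = 714.29 kg/ha


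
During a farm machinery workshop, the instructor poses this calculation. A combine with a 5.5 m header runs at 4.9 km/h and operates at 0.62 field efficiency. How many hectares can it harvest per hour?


C = w * v * eta_f / 10
  = 5.5 * 4.9 * 0.62 / 10
  = 16.71 / 10
  = 1.67 ha/h


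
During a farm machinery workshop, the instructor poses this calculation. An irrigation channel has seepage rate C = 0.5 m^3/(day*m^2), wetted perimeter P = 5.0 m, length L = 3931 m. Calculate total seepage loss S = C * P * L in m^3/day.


S = C * P * L
  = 0.5 * 5.0 * 3931
  = 9827.50 m^3/day


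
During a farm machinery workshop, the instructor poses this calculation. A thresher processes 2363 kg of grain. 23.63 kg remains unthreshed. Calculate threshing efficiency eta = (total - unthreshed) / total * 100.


eta = (total - unthreshed) / total * 100
    = (2363 - 23.63) / 2363 * 100
    = 2339.37 / 2363 * 100
    = 99%


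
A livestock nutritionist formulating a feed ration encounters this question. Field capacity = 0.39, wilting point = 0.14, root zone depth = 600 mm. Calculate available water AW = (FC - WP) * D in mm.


AW = (FC - WP) * D
   = (0.39 - 0.14) * 600
   = 0.25 * 600
   = 150 mm


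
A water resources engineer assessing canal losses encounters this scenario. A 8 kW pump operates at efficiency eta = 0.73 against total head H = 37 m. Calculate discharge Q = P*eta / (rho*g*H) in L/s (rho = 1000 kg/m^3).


Q = (P * 1000 * eta) / (rho * g * H)
  = (8 * 1000 * 0.73) / (1000 * 9.81 * 37)
  = 5840 / 362970
  = 0.01609 m^3/s = 16.09 L/s


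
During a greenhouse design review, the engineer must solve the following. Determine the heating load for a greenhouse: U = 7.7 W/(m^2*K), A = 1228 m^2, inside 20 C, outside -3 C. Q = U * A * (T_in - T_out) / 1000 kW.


dT = 20 - (-3) = 23 K
Q = U * A * dT
  = 7.7 * 1228 * 23
  = 217478.80 W = 217.48 kW


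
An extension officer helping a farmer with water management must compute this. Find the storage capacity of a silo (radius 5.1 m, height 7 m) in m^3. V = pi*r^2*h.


V = pi * r^2 * h
  = pi * 5.1^2 * 7
  = pi * 26.01 * 7
  = 571.99 m^3


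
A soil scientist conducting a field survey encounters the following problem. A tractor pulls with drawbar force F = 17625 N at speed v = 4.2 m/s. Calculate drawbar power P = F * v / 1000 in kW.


P = F * v / 1000
  = 17625 * 4.2 / 1000
  = 74025 / 1000
  = 74.03 kW


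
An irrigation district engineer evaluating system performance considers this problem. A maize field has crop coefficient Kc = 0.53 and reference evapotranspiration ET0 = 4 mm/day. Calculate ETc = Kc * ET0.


ETc = Kc * ET0
    = 0.53 * 4
    = 2.12 mm/day


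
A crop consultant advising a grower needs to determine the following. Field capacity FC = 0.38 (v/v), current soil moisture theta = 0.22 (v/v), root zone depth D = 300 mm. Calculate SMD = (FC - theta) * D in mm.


SMD = (FC - theta) * D
    = (0.38 - 0.22) * 300
    = 0.160 * 300
    = 48 mm


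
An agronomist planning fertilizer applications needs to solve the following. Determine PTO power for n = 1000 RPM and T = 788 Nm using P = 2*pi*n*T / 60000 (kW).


P = 2*pi*n*T / 60000
  = 2*pi * 1000 * 788 / 60000
  = 4951150.02 / 60000
  = 82.52 kW


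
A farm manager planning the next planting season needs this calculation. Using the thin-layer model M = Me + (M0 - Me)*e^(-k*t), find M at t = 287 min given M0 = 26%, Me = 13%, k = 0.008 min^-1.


M = Me + (M0 - Me) * e^(-k*t)
  = 13 + (26 - 13) * e^(-0.008*287)
  = 13 + 13 * e^(-2.296)
  = 13 + 13 * 0.10066
  = 13 + 1.3086
  = 14.31%


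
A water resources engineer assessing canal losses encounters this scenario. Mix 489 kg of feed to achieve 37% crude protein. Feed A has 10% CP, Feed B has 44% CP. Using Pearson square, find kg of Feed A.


parts_A = CP_b - target = 44 - 37 = 7
parts_B = target - CP_a = 37 - 10 = 27
total_parts = 7 + 27 = 34
Feed A = 489 * 7 / 34 = 100.68 kg
Feed B = 489 * 27 / 34 = 388.32 kg

100.68 kg
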